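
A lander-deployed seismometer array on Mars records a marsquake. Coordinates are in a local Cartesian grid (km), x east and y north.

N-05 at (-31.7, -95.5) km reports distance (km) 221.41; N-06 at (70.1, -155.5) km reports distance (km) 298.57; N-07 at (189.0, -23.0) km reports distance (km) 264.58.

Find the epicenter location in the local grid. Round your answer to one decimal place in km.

Circle about each station: (x + 31.7)² + (y + 95.5)² = 221.41²; (x − 70.1)² + (y + 155.5)² = 298.57²; (x − 189.0)² + (y + 23.0)² = 264.58².
Subtracting the N-05 equation from the N-06 and N-07 equations removes the quadratic terms:
203.6 x − 120.0 y = -21152.54
441.4 x + 145.0 y = 5144.67
Solving the 2×2 system: x ≈ -29.7, y ≈ 125.9 km.
Check against N-05 (with the unrounded x, y): √((x + 31.7)²+(y + 95.5)²) = 221.39 ≈ 221.41 km. ✓

x ≈ -29.7 km, y ≈ 125.9 km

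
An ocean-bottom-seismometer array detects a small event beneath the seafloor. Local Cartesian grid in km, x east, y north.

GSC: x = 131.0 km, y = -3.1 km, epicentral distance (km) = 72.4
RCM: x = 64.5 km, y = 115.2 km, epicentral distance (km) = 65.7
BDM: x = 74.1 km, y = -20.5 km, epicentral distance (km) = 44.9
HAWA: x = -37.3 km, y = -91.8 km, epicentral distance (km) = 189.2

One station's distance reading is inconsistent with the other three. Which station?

BDM

Solve using three stations at a time. Using GSC, RCM, HAWA (subtract circle equations pairwise → linear system) gives (x, y) ≈ (84.8, 52.7).
Distances from that point to each station vs reported:
  GSC: calculated 72.4 vs reported 72.4 → residual 0.0 km
  RCM: calculated 65.7 vs reported 65.7 → residual 0.0 km
  BDM: calculated 74.0 vs reported 44.9 → residual 29.1 km
  HAWA: calculated 189.2 vs reported 189.2 → residual 0.0 km
GSC, RCM, HAWA are mutually consistent (residuals ≈ 0); BDM is off by 29.1 km.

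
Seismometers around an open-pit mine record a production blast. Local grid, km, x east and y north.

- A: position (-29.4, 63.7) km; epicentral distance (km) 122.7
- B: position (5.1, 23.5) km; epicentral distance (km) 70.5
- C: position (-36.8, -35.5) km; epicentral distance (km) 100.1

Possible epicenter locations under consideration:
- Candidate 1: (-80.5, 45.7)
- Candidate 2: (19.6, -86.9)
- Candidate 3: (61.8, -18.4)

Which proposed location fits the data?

Candidate 3

For each candidate, compare |candidate − station| to the reported distance:
Candidate 1: residuals A 68.5, B 17.9, C 7.9 → max 68.5 km
Candidate 2: residuals A 35.7, B 40.8, C 23.8 → max 40.8 km
Candidate 3: residuals A 0.0, B 0.0, C 0.0 → max 0.0 km
Only Candidate 3 has all residuals ≈ 0.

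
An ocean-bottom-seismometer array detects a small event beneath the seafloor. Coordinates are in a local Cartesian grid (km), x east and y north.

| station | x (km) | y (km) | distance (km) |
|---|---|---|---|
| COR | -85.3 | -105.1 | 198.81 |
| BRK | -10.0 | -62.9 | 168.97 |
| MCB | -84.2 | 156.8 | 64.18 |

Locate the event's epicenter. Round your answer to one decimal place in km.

x ≈ -74.2 km, y ≈ 93.4 km

Circle about each station: (x + 85.3)² + (y + 105.1)² = 198.81²; (x + 10.0)² + (y + 62.9)² = 168.97²; (x + 84.2)² + (y − 156.8)² = 64.18².
Subtracting pairs of circle equations eliminates x²+y² and gives linear equations (the radical axes):
150.6 x + 84.4 y = -3291.13
2.2 x + 523.8 y = 48760.12
Solving the 2×2 system: x ≈ -74.2, y ≈ 93.4 km.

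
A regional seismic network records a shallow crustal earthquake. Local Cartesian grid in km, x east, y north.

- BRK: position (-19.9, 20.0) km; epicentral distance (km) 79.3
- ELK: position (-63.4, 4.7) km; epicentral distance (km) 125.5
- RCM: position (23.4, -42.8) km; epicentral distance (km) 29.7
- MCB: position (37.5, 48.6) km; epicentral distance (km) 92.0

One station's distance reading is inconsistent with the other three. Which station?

BRK

Solve using three stations at a time. Using ELK, RCM, MCB (subtract circle equations pairwise → linear system) gives (x, y) ≈ (53.1, -42.1).
Distances from that point to each station vs reported:
  BRK: calculated 95.8 vs reported 79.3 → residual 16.5 km
  ELK: calculated 125.5 vs reported 125.5 → residual 0.0 km
  RCM: calculated 29.7 vs reported 29.7 → residual 0.0 km
  MCB: calculated 92.0 vs reported 92.0 → residual 0.0 km
ELK, RCM, MCB are mutually consistent (residuals ≈ 0); BRK is off by 16.5 km.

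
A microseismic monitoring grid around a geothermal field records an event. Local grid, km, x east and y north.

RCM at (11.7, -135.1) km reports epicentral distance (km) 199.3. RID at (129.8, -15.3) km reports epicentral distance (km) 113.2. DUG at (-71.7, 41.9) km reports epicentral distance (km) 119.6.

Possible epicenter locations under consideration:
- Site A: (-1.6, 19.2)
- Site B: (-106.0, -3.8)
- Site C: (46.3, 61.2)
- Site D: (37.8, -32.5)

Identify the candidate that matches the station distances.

For each candidate, compare |candidate − station| to the reported distance:
Site A: residuals RCM 44.4, RID 22.7, DUG 45.9 → max 45.9 km
Site B: residuals RCM 23.0, RID 122.9, DUG 62.5 → max 122.9 km
Site C: residuals RCM 0.0, RID 0.0, DUG 0.0 → max 0.0 km
Site D: residuals RCM 93.4, RID 19.6, DUG 12.8 → max 93.4 km
Only Site C has all residuals ≈ 0.

Site C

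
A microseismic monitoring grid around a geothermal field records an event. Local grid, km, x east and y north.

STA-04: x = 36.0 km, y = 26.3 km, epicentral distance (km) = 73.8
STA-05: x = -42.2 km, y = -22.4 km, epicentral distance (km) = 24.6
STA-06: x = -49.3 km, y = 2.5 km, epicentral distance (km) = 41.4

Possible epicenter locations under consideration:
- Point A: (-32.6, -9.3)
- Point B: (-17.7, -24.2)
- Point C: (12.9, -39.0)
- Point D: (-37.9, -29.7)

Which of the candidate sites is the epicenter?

For each candidate, compare |candidate − station| to the reported distance:
Point A: residuals STA-04 3.5, STA-05 8.4, STA-06 21.0 → max 21.0 km
Point B: residuals STA-04 0.1, STA-05 0.0, STA-06 0.0 → max 0.1 km
Point C: residuals STA-04 4.5, STA-05 32.9, STA-06 33.4 → max 33.4 km
Point D: residuals STA-04 18.9, STA-05 16.1, STA-06 7.2 → max 18.9 km
Only Point B has all residuals ≈ 0.

Point B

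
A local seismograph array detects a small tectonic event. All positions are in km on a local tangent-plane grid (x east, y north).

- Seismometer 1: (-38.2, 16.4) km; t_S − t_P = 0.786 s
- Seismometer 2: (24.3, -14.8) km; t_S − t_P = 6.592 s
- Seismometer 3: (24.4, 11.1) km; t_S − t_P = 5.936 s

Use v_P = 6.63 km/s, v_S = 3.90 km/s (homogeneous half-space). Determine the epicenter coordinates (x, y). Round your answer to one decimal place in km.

x ≈ -31.8 km, y ≈ 12.6 km

Distance from S−P lag: d = Δt · v_P v_S / (v_P − v_S) = Δt · (6.63·3.90)/(6.63−3.90) ≈ 9.4714·Δt.
So d_Seismometer 1 = 7.44, d_Seismometer 2 = 62.44, d_Seismometer 3 = 56.22 km.
Circle about each station: (x + 38.2)² + (y − 16.4)² = 7.44²; (x − 24.3)² + (y + 14.8)² = 62.44²; (x − 24.4)² + (y − 11.1)² = 56.22².
Subtracting pairs of circle equations eliminates x²+y² and gives linear equations (the radical axes):
125.0 x − 62.4 y = -4762.07
125.2 x − 10.6 y = -4114.96
Solving the 2×2 system: x ≈ -31.8, y ≈ 12.6 km.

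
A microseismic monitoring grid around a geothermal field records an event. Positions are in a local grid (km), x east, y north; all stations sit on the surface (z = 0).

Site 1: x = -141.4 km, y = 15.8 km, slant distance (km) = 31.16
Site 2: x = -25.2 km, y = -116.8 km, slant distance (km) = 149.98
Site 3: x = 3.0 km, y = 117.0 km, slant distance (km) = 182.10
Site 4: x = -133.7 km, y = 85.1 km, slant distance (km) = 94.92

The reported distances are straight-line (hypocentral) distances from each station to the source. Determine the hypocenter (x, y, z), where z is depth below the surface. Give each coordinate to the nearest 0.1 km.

Each station gives a sphere (x−x_i)² + (y−y_i)² + z² = d_i² (stations at z=0).
Subtracting the Site 1 sphere from Site 2 and Site 3: z² cancels, leaving linear equations in x and y:
232.4 x − 265.2 y = -27489.37
288.8 x + 202.4 y = -38735.06
Solving: x ≈ -128.098, y ≈ -8.599 km (keep extra digits for the depth step; rounded: -128.1, -8.6).
Then from the Site 1 sphere: z² = 31.16² − (x + 141.4)² − (y − 15.8)² with x = -128.098, y = -8.599, so z ≈ 14.096 ≈ 14.1 km.

(-128.1, -8.6, 14.1)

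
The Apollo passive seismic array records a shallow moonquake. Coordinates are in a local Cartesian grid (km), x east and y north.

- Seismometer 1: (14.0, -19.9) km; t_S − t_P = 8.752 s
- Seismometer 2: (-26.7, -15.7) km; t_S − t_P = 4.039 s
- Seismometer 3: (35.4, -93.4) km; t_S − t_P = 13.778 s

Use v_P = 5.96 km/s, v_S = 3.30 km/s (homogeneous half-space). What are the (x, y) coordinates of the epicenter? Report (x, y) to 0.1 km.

Distance from S−P lag: d = Δt · v_P v_S / (v_P − v_S) = Δt · (5.96·3.30)/(5.96−3.30) ≈ 7.3940·Δt.
So d_Seismometer 1 = 64.71, d_Seismometer 2 = 29.86, d_Seismometer 3 = 101.87 km.
Circle about each station: (x − 14.0)² + (y + 19.9)² = 64.71²; (x + 26.7)² + (y + 15.7)² = 29.86²; (x − 35.4)² + (y + 93.4)² = 101.87².
Subtracting pairs of circle equations eliminates x²+y² and gives linear equations (the radical axes):
-81.4 x + 8.4 y = 3663.13
42.8 x − 147.0 y = 3194.60
Solving the 2×2 system: x ≈ -48.7, y ≈ -35.9 km.

-48.7 km east, -35.9 km north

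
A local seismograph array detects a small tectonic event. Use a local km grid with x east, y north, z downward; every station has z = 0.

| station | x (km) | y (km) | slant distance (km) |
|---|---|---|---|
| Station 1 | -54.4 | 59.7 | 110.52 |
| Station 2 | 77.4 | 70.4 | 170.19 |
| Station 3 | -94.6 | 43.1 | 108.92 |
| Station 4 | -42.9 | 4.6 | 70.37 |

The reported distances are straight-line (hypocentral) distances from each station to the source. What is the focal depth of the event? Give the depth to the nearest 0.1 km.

z ≈ 59.6 km

Each station gives a sphere (x−x_i)² + (y−y_i)² + z² = d_i² (stations at z=0).
Subtracting the Station 1 sphere from Station 2 and Station 3: z² cancels, leaving linear equations in x and y:
263.6 x + 21.4 y = -12326.50
-80.4 x − 33.2 y = 4634.42
Solving: x ≈ -44.100, y ≈ -32.796 km (keep extra digits for the depth step; rounded: -44.1, -32.8).
Then from the Station 1 sphere: z² = 110.52² − (x + 54.4)² − (y − 59.7)² with x = -44.100, y = -32.796, so z ≈ 59.608 ≈ 59.6 km.
Check against Station 4 (with the unrounded solution): distance 70.38 ≈ 70.37 km. ✓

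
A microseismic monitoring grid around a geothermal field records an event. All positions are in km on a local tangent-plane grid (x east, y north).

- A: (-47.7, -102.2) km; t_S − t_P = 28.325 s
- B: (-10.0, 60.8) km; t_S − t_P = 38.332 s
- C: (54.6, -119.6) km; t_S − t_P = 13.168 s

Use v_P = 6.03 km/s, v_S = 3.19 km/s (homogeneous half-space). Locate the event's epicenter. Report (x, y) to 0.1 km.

x ≈ 137.3 km, y ≈ -153.0 km

Distance from S−P lag: d = Δt · v_P v_S / (v_P − v_S) = Δt · (6.03·3.19)/(6.03−3.19) ≈ 6.7731·Δt.
So d_A = 191.85, d_B = 259.63, d_C = 89.19 km.
Circle about each station: (x + 47.7)² + (y + 102.2)² = 191.85²; (x + 10.0)² + (y − 60.8)² = 259.63²; (x − 54.6)² + (y + 119.6)² = 89.19².
Subtracting the A equation from the B and C equations removes the quadratic terms:
75.4 x + 326.0 y = -39524.80
204.6 x − 34.8 y = 33416.76
Solving the 2×2 system: x ≈ 137.3, y ≈ -153.0 km.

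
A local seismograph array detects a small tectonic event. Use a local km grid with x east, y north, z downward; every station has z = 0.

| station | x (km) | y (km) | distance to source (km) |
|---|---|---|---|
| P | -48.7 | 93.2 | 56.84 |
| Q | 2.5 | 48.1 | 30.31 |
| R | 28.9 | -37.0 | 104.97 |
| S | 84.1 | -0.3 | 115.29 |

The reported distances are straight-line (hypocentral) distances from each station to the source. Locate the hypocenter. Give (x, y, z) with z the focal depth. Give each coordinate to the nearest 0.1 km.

(-13.6, 55.8, 24.5)

Each station gives a sphere (x−x_i)² + (y−y_i)² + z² = d_i² (stations at z=0).
Subtracting the P sphere from Q and R: z² cancels, leaving linear equations in x and y:
102.4 x − 90.2 y = -6425.98
155.2 x − 260.4 y = -16641.64
Solving: x ≈ -13.599, y ≈ 55.803 km (keep extra digits for the depth step; rounded: -13.6, 55.8).
Then from the P sphere: z² = 56.84² − (x + 48.7)² − (y − 93.2)² with x = -13.599, y = 55.803, so z ≈ 24.498 ≈ 24.5 km.
Check against S (with the unrounded solution): distance 115.29 ≈ 115.29 km. ✓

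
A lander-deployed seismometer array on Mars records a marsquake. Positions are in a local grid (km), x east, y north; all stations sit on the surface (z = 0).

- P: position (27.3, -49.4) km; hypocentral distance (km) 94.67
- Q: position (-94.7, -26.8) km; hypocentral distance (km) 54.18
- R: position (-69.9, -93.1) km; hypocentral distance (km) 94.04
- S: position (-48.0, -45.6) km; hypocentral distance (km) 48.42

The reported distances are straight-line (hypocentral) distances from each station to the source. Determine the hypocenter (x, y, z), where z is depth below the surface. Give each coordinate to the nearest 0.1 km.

(-52.1, -4.1, 24.6)

Each station gives a sphere (x−x_i)² + (y−y_i)² + z² = d_i² (stations at z=0).
Subtracting the P sphere from Q and R: z² cancels, leaving linear equations in x and y:
-244.0 x + 45.2 y = 12527.62
-194.4 x − 87.4 y = 10486.86
Solving: x ≈ -52.102, y ≈ -4.099 km (keep extra digits for the depth step; rounded: -52.1, -4.1).
Then from the P sphere: z² = 94.67² − (x − 27.3)² − (y + 49.4)² with x = -52.102, y = -4.099, so z ≈ 24.608 ≈ 24.6 km.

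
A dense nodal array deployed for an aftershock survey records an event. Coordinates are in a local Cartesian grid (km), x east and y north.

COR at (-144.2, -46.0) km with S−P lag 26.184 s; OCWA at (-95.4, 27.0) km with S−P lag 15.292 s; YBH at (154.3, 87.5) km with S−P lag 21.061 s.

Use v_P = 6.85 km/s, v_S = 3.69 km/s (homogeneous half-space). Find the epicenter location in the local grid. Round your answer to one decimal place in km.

Distance from S−P lag: d = Δt · v_P v_S / (v_P − v_S) = Δt · (6.85·3.69)/(6.85−3.69) ≈ 7.9989·Δt.
So d_COR = 209.44, d_OCWA = 122.32, d_YBH = 168.46 km.
Circle about each station: (x + 144.2)² + (y + 46.0)² = 209.44²; (x + 95.4)² + (y − 27.0)² = 122.32²; (x − 154.3)² + (y − 87.5)² = 168.46².
Subtracting the COR equation from the OCWA and YBH equations removes the quadratic terms:
97.6 x + 146.0 y = 15823.45
597.0 x + 267.0 y = 24041.44
Solving the 2×2 system: x ≈ -11.7, y ≈ 116.2 km.

(-11.7, 116.2)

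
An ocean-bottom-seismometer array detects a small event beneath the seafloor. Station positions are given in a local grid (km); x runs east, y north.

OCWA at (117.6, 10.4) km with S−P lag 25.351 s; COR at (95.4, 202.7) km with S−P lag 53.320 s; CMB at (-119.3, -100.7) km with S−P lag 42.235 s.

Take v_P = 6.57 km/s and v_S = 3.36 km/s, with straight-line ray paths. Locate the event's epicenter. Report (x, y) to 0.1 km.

Distance from S−P lag: d = Δt · v_P v_S / (v_P − v_S) = Δt · (6.57·3.36)/(6.57−3.36) ≈ 6.8770·Δt.
So d_OCWA = 174.34, d_COR = 366.68, d_CMB = 290.45 km.
Circle about each station: (x − 117.6)² + (y − 10.4)² = 174.34²; (x − 95.4)² + (y − 202.7)² = 366.68²; (x + 119.3)² + (y + 100.7)² = 290.45².
Subtracting the OCWA equation from the COR and CMB equations removes the quadratic terms:
-44.4 x + 384.6 y = -67809.26
-473.8 x − 222.2 y = -43531.71
Solving the 2×2 system: x ≈ 165.6, y ≈ -157.2 km.

165.6 km east, -157.2 km north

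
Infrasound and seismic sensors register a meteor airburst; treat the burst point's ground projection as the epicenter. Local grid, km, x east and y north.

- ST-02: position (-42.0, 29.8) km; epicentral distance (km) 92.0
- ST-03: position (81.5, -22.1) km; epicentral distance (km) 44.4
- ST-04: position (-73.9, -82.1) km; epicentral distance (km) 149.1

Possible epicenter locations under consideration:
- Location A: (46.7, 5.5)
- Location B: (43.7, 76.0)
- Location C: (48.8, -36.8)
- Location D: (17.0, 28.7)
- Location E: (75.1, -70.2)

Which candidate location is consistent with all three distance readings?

For each candidate, compare |candidate − station| to the reported distance:
Location A: residuals ST-02 0.0, ST-03 0.0, ST-04 0.0 → max 0.0 km
Location B: residuals ST-02 5.4, ST-03 60.7, ST-04 47.9 → max 60.7 km
Location C: residuals ST-02 20.6, ST-03 8.5, ST-04 18.3 → max 20.6 km
Location D: residuals ST-02 33.0, ST-03 37.7, ST-04 5.8 → max 37.7 km
Location E: residuals ST-02 62.0, ST-03 4.1, ST-04 0.4 → max 62.0 km
Only Location A has all residuals ≈ 0.

Location A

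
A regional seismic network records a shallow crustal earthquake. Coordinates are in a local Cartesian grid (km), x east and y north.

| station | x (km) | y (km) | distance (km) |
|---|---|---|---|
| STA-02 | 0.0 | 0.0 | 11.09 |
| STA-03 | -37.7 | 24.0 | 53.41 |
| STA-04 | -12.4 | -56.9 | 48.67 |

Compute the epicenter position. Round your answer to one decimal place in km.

Circle about each station: x² + y² = 11.09²; (x + 37.7)² + (y − 24.0)² = 53.41²; (x + 12.4)² + (y + 56.9)² = 48.67².
Subtracting the STA-02 equation from the STA-03 and STA-04 equations removes the quadratic terms:
-75.4 x + 48.0 y = -732.35
-24.8 x − 113.8 y = 1145.59
Solving the 2×2 system: x ≈ 2.9, y ≈ -10.7 km.

(2.9, -10.7)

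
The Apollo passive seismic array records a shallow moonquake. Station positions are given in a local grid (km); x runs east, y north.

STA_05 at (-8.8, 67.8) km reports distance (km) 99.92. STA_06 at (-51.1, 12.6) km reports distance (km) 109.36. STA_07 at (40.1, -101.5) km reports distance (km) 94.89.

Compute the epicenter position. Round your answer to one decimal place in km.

Circle about each station: (x + 8.8)² + (y − 67.8)² = 99.92²; (x + 51.1)² + (y − 12.6)² = 109.36²; (x − 40.1)² + (y + 101.5)² = 94.89².
Subtracting pairs of circle equations eliminates x²+y² and gives linear equations (the radical axes):
-84.6 x − 110.4 y = -3879.91
97.8 x − 338.6 y = 8215.87
Solving the 2×2 system: x ≈ 56.3, y ≈ -8.0 km.

56.3 km east, -8.0 km north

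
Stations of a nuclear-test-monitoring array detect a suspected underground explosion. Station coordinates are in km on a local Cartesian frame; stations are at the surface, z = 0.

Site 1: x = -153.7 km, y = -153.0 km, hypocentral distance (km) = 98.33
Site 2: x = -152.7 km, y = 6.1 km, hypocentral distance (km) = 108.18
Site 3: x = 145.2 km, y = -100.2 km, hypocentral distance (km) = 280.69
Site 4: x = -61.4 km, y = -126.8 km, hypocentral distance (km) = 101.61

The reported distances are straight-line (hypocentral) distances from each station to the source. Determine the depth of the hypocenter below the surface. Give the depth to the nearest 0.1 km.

Each station gives a sphere (x−x_i)² + (y−y_i)² + z² = d_i² (stations at z=0).
Subtracting the Site 1 sphere from Site 2 and Site 3: z² cancels, leaving linear equations in x and y:
2.0 x + 318.2 y = -25712.31
597.8 x + 105.6 y = -85027.70
Solving: x ≈ -128.102, y ≈ -80.000 km (keep extra digits for the depth step; rounded: -128.1, -80.0).
Then from the Site 1 sphere: z² = 98.33² − (x + 153.7)² − (y + 153.0)² with x = -128.102, y = -80.000, so z ≈ 60.700 ≈ 60.7 km.

z ≈ 60.7 km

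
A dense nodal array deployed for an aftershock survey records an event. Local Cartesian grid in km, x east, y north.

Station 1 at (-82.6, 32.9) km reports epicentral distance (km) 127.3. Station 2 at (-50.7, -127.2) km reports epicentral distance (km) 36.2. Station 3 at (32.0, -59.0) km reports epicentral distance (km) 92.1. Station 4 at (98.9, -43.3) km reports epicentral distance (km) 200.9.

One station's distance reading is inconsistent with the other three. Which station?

Solve using three stations at a time. Using Station 1, Station 2, Station 3 (subtract circle equations pairwise → linear system) gives (x, y) ≈ (-54.3, -91.2).
Distances from that point to each station vs reported:
  Station 1: calculated 127.3 vs reported 127.3 → residual 0.0 km
  Station 2: calculated 36.2 vs reported 36.2 → residual 0.0 km
  Station 3: calculated 92.1 vs reported 92.1 → residual 0.0 km
  Station 4: calculated 160.5 vs reported 200.9 → residual 40.4 km
Station 1, Station 2, Station 3 are mutually consistent (residuals ≈ 0); Station 4 is off by 40.4 km.

Station 4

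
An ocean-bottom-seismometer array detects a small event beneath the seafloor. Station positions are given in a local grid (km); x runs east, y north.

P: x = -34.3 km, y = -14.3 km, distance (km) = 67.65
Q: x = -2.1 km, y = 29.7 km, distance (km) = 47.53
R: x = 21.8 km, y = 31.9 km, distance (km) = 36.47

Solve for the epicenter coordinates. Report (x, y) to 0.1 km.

Circle about each station: (x + 34.3)² + (y + 14.3)² = 67.65²; (x + 2.1)² + (y − 29.7)² = 47.53²; (x − 21.8)² + (y − 31.9)² = 36.47².
Subtracting the P equation from the Q and R equations removes the quadratic terms:
64.4 x + 88.0 y = 1822.94
112.2 x + 92.4 y = 3358.33
Solving the 2×2 system: x ≈ 32.4, y ≈ -3.0 km.

32.4 km east, -3.0 km north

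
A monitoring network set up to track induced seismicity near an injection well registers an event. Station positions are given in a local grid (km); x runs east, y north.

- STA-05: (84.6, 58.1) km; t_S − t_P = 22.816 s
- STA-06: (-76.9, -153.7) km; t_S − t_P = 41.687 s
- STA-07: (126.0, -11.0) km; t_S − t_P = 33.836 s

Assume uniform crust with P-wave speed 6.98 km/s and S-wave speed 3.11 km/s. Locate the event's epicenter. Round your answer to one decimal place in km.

-41.9 km east, 77.5 km north

Distance from S−P lag: d = Δt · v_P v_S / (v_P − v_S) = Δt · (6.98·3.11)/(6.98−3.11) ≈ 5.6093·Δt.
So d_STA-05 = 127.98, d_STA-06 = 233.83, d_STA-07 = 189.79 km.
Circle about each station: (x − 84.6)² + (y − 58.1)² = 127.98²; (x + 76.9)² + (y + 153.7)² = 233.83²; (x − 126.0)² + (y + 11.0)² = 189.79².
Subtracting pairs of circle equations eliminates x²+y² and gives linear equations (the radical axes):
-323.0 x − 423.6 y = -19293.06
82.8 x − 138.2 y = -14177.13
Solving the 2×2 system: x ≈ -41.9, y ≈ 77.5 km.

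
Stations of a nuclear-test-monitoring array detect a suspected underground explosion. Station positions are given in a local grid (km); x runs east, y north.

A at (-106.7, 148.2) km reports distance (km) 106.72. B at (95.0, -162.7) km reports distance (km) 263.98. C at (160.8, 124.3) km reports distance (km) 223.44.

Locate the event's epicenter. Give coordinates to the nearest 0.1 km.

x ≈ -52.1 km, y ≈ 56.5 km

Circle about each station: (x + 106.7)² + (y − 148.2)² = 106.72²; (x − 95.0)² + (y + 162.7)² = 263.98²; (x − 160.8)² + (y − 124.3)² = 223.44².
Subtracting pairs of circle equations eliminates x²+y² and gives linear equations (the radical axes):
403.4 x − 621.8 y = -56148.12
535.0 x − 47.8 y = -30577.28
Solving the 2×2 system: x ≈ -52.1, y ≈ 56.5 km.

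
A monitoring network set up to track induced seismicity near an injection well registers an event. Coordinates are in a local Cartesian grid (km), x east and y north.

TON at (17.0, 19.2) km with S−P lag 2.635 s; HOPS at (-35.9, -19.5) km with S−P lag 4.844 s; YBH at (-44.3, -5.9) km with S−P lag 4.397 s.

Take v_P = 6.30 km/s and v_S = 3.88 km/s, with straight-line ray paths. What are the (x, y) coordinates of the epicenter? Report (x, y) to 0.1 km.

Distance from S−P lag: d = Δt · v_P v_S / (v_P − v_S) = Δt · (6.30·3.88)/(6.30−3.88) ≈ 10.1008·Δt.
So d_TON = 26.62, d_HOPS = 48.93, d_YBH = 44.41 km.
Circle about each station: (x − 17.0)² + (y − 19.2)² = 26.62²; (x + 35.9)² + (y + 19.5)² = 48.93²; (x + 44.3)² + (y + 5.9)² = 44.41².
Subtracting the TON equation from the HOPS and YBH equations removes the quadratic terms:
-105.8 x − 77.4 y = -674.10
-122.6 x − 50.2 y = 76.04
Solving the 2×2 system: x ≈ -9.5, y ≈ 21.7 km.

x ≈ -9.5 km, y ≈ 21.7 km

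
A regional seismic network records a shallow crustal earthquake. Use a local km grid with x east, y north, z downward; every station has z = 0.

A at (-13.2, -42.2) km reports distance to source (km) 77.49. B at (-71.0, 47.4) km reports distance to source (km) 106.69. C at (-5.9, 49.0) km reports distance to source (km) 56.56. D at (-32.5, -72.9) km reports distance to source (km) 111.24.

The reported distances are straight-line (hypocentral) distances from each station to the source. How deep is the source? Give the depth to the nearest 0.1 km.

Each station gives a sphere (x−x_i)² + (y−y_i)² + z² = d_i² (stations at z=0).
Subtracting the A sphere from B and C: z² cancels, leaving linear equations in x and y:
-115.6 x + 179.2 y = -45.38
14.6 x + 182.4 y = 3286.40
Solving: x ≈ 25.196, y ≈ 16.001 km (keep extra digits for the depth step; rounded: 25.2, 16.0).
Then from the A sphere: z² = 77.49² − (x + 13.2)² − (y + 42.2)² with x = 25.196, y = 16.001, so z ≈ 33.810 ≈ 33.8 km.
Check against D (with the unrounded solution): distance 111.24 ≈ 111.24 km. ✓

depth ≈ 33.8 km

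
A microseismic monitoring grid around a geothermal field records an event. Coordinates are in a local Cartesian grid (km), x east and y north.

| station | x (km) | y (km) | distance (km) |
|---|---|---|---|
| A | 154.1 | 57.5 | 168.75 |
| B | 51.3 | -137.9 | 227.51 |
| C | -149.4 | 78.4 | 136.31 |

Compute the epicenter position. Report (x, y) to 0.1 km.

x ≈ -13.1 km, y ≈ 80.3 km

Circle about each station: (x − 154.1)² + (y − 57.5)² = 168.75²; (x − 51.3)² + (y + 137.9)² = 227.51²; (x + 149.4)² + (y − 78.4)² = 136.31².
Subtracting pairs of circle equations eliminates x²+y² and gives linear equations (the radical axes):
-205.6 x − 390.8 y = -28689.20
-607.0 x + 41.8 y = 11310.01
Solving the 2×2 system: x ≈ -13.1, y ≈ 80.3 km.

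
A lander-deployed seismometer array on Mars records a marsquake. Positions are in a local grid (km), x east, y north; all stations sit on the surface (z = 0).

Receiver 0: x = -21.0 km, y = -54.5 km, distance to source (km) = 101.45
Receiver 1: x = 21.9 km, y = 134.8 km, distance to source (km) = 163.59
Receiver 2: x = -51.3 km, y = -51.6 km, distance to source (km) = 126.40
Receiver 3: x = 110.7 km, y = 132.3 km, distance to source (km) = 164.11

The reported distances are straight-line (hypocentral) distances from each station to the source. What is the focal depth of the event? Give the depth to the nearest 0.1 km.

Each station gives a sphere (x−x_i)² + (y−y_i)² + z² = d_i² (stations at z=0).
Subtracting the Receiver 0 sphere from Receiver 1 and Receiver 2: z² cancels, leaving linear equations in x and y:
85.8 x + 378.6 y = -1230.19
-60.6 x + 5.8 y = -3801.86
Solving: x ≈ 61.101, y ≈ -17.096 km (keep extra digits for the depth step; rounded: 61.1, -17.1).
Then from the Receiver 0 sphere: z² = 101.45² − (x + 21.0)² − (y + 54.5)² with x = 61.101, y = -17.096, so z ≈ 46.395 ≈ 46.4 km.

depth ≈ 46.4 km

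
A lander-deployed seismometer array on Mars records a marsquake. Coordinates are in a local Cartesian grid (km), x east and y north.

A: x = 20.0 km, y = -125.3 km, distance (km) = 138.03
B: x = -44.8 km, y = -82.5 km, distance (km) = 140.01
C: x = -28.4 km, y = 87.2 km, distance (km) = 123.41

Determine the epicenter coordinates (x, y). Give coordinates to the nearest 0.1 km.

Circle about each station: (x − 20.0)² + (y + 125.3)² = 138.03²; (x + 44.8)² + (y + 82.5)² = 140.01²; (x + 28.4)² + (y − 87.2)² = 123.41².
Subtracting pairs of circle equations eliminates x²+y² and gives linear equations (the radical axes):
-129.6 x + 85.6 y = -7837.32
-96.8 x + 425.0 y = -3867.44
Solving the 2×2 system: x ≈ 64.1, y ≈ 5.5 km.

64.1 km east, 5.5 km north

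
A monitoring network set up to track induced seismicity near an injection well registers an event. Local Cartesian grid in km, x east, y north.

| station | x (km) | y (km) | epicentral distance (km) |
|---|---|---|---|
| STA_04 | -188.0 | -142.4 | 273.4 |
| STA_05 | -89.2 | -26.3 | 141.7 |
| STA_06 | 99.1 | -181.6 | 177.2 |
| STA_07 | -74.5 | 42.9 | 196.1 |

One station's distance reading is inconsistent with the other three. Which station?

STA_07

Solve using three stations at a time. Using STA_04, STA_05, STA_06 (subtract circle equations pairwise → linear system) gives (x, y) ≈ (51.7, -10.8).
Distances from that point to each station vs reported:
  STA_04: calculated 273.4 vs reported 273.4 → residual 0.0 km
  STA_05: calculated 141.7 vs reported 141.7 → residual 0.0 km
  STA_06: calculated 177.2 vs reported 177.2 → residual 0.0 km
  STA_07: calculated 137.1 vs reported 196.1 → residual 59.0 km
STA_04, STA_05, STA_06 are mutually consistent (residuals ≈ 0); STA_07 is off by 59.0 km.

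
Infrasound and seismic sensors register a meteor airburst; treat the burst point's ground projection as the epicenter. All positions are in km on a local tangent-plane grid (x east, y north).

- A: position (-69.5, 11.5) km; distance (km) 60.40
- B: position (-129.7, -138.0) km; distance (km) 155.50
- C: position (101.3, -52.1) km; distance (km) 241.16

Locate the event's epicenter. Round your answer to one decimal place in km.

x ≈ -129.6 km, y ≈ 17.5 km

Circle about each station: (x + 69.5)² + (y − 11.5)² = 60.40²; (x + 129.7)² + (y + 138.0)² = 155.50²; (x − 101.3)² + (y + 52.1)² = 241.16².
Subtracting the A equation from the B and C equations removes the quadratic terms:
-120.4 x − 299.0 y = 10371.50
341.6 x − 127.2 y = -46496.39
Solving the 2×2 system: x ≈ -129.6, y ≈ 17.5 km.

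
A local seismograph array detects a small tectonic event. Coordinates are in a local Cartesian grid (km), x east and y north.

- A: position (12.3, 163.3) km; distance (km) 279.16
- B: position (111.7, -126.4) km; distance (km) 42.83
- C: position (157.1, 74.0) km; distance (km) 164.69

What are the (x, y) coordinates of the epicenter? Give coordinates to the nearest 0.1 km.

Circle about each station: (x − 12.3)² + (y − 163.3)² = 279.16²; (x − 111.7)² + (y + 126.4)² = 42.83²; (x − 157.1)² + (y − 74.0)² = 164.69².
Subtracting the A equation from the B and C equations removes the quadratic terms:
198.8 x − 579.4 y = 77731.57
289.6 x − 178.6 y = 54145.74
Solving the 2×2 system: x ≈ 132.2, y ≈ -88.8 km.

132.2 km east, -88.8 km north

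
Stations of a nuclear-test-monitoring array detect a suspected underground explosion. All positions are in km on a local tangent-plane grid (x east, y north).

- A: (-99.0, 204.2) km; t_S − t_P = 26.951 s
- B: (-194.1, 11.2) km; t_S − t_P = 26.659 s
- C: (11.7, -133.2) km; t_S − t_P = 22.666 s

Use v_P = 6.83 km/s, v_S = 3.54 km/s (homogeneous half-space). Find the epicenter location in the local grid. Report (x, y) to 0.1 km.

(0.6, 33.0)

Distance from S−P lag: d = Δt · v_P v_S / (v_P − v_S) = Δt · (6.83·3.54)/(6.83−3.54) ≈ 7.3490·Δt.
So d_A = 198.06, d_B = 195.92, d_C = 166.57 km.
Circle about each station: (x + 99.0)² + (y − 204.2)² = 198.06²; (x + 194.1)² + (y − 11.2)² = 195.92²; (x − 11.7)² + (y + 133.2)² = 166.57².
Subtracting the A equation from the B and C equations removes the quadratic terms:
-190.2 x − 386.0 y = -12855.27
221.4 x − 674.8 y = -22137.31
Solving the 2×2 system: x ≈ 0.6, y ≈ 33.0 km.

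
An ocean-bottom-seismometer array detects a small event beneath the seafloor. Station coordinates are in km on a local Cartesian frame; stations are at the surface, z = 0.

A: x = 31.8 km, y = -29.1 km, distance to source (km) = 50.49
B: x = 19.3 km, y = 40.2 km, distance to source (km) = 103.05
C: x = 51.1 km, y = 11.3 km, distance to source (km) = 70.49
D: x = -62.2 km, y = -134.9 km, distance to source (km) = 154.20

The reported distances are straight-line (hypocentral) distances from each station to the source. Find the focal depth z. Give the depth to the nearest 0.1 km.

depth ≈ 39.3 km

Each station gives a sphere (x−x_i)² + (y−y_i)² + z² = d_i² (stations at z=0).
Subtracting the A sphere from B and C: z² cancels, leaving linear equations in x and y:
-25.0 x + 138.6 y = -7939.58
38.6 x + 80.8 y = -1538.75
Solving: x ≈ 58.107, y ≈ -46.803 km (keep extra digits for the depth step; rounded: 58.1, -46.8).
Then from the A sphere: z² = 50.49² − (x − 31.8)² − (y + 29.1)² with x = 58.107, y = -46.803, so z ≈ 39.291 ≈ 39.3 km.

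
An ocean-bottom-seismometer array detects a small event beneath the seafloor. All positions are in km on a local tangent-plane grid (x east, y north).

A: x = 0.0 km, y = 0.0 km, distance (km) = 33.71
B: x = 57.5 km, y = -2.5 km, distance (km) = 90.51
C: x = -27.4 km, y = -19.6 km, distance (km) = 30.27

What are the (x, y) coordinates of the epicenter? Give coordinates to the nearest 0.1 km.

Circle about each station: x² + y² = 33.71²; (x − 57.5)² + (y + 2.5)² = 90.51²; (x + 27.4)² + (y + 19.6)² = 30.27².
Subtracting the A equation from the B and C equations removes the quadratic terms:
115.0 x − 5.0 y = -3743.20
-54.8 x − 39.2 y = 1355.01
Solving the 2×2 system: x ≈ -32.1, y ≈ 10.3 km.

(-32.1, 10.3)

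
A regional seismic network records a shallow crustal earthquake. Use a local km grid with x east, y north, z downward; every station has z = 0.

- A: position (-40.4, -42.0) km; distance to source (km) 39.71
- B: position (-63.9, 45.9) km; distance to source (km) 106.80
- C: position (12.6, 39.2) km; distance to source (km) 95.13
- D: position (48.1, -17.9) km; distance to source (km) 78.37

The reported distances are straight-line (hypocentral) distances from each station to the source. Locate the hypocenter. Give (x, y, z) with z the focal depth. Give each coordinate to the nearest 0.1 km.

x ≈ -17.9 km, y ≈ -44.8 km, depth ≈ 32.6 km

Each station gives a sphere (x−x_i)² + (y−y_i)² + z² = d_i² (stations at z=0).
Subtracting the A sphere from B and C: z² cancels, leaving linear equations in x and y:
-47.0 x + 175.8 y = -7035.50
106.0 x + 162.4 y = -9173.59
Solving: x ≈ -17.899, y ≈ -44.805 km (keep extra digits for the depth step; rounded: -17.9, -44.8).
Then from the A sphere: z² = 39.71² − (x + 40.4)² − (y + 42.0)² with x = -17.899, y = -44.805, so z ≈ 32.599 ≈ 32.6 km.
Check against D (with the unrounded solution): distance 78.37 ≈ 78.37 km. ✓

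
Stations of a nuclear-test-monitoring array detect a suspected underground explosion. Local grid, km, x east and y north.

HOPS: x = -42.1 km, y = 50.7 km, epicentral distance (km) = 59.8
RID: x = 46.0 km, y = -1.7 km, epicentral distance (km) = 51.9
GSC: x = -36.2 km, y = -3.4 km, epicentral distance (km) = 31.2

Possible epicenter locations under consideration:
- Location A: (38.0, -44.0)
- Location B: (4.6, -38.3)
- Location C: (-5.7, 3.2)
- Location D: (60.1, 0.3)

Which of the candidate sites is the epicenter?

Location C

For each candidate, compare |candidate − station| to the reported distance:
Location A: residuals HOPS 64.2, RID 8.9, GSC 53.4 → max 64.2 km
Location B: residuals HOPS 40.7, RID 3.4, GSC 22.5 → max 40.7 km
Location C: residuals HOPS 0.0, RID 0.0, GSC 0.0 → max 0.0 km
Location D: residuals HOPS 54.2, RID 37.7, GSC 65.2 → max 65.2 km
Only Location C has all residuals ≈ 0.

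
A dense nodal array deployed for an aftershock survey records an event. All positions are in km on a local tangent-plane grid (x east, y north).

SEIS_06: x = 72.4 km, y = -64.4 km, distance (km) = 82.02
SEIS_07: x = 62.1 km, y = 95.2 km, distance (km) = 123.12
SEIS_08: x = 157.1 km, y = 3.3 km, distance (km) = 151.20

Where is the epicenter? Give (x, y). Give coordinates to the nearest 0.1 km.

Circle about each station: (x − 72.4)² + (y + 64.4)² = 82.02²; (x − 62.1)² + (y − 95.2)² = 123.12²; (x − 157.1)² + (y − 3.3)² = 151.20².
Subtracting pairs of circle equations eliminates x²+y² and gives linear equations (the radical axes):
-20.6 x + 319.2 y = -4900.92
169.4 x + 135.4 y = -831.98
Solving the 2×2 system: x ≈ 7.0, y ≈ -14.9 km.
Check against SEIS_06 (with the unrounded x, y): √((x − 72.4)²+(y + 64.4)²) = 82.02 ≈ 82.02 km. ✓

7.0 km east, -14.9 km north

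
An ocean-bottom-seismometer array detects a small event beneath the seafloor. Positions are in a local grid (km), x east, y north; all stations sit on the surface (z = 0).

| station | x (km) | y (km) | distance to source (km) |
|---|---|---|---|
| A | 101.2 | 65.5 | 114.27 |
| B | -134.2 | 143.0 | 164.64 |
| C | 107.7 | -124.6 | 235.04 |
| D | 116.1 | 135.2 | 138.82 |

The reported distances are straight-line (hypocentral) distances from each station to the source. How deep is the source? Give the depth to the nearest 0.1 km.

depth ≈ 59.9 km

Each station gives a sphere (x−x_i)² + (y−y_i)² + z² = d_i² (stations at z=0).
Subtracting the A sphere from B and C: z² cancels, leaving linear equations in x and y:
-470.8 x + 155.0 y = 9878.25
13.0 x − 380.2 y = -29593.41
Solving: x ≈ 4.697, y ≈ 77.997 km (keep extra digits for the depth step; rounded: 4.7, 78.0).
Then from the A sphere: z² = 114.27² − (x − 101.2)² − (y − 65.5)² with x = 4.697, y = 77.997, so z ≈ 59.905 ≈ 59.9 km.
Check against D (with the unrounded solution): distance 138.82 ≈ 138.82 km. ✓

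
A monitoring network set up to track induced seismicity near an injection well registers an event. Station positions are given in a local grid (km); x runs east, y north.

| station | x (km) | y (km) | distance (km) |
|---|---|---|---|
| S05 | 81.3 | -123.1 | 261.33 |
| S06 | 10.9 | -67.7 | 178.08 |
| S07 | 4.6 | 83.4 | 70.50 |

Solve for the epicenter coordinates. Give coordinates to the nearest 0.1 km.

Circle about each station: (x − 81.3)² + (y + 123.1)² = 261.33²; (x − 10.9)² + (y + 67.7)² = 178.08²; (x − 4.6)² + (y − 83.4)² = 70.50².
Subtracting pairs of circle equations eliminates x²+y² and gives linear equations (the radical axes):
-140.8 x + 110.8 y = 19519.68
-153.4 x + 413.0 y = 48536.54
Solving the 2×2 system: x ≈ -65.2, y ≈ 93.3 km.
Check against S05 (with the unrounded x, y): √((x − 81.3)²+(y + 123.1)²) = 261.33 ≈ 261.33 km. ✓

-65.2 km east, 93.3 km north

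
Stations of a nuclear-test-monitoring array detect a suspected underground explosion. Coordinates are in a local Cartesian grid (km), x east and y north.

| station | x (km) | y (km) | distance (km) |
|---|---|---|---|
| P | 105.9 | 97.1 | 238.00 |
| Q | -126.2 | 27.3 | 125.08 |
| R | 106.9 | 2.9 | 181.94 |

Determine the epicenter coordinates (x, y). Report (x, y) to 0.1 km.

x ≈ -56.7 km, y ≈ -76.7 km

Circle about each station: (x − 105.9)² + (y − 97.1)² = 238.00²; (x + 126.2)² + (y − 27.3)² = 125.08²; (x − 106.9)² + (y − 2.9)² = 181.94².
Subtracting the P equation from the Q and R equations removes the quadratic terms:
-464.2 x − 139.6 y = 37027.50
2.0 x − 188.4 y = 14334.64
Solving the 2×2 system: x ≈ -56.7, y ≈ -76.7 km.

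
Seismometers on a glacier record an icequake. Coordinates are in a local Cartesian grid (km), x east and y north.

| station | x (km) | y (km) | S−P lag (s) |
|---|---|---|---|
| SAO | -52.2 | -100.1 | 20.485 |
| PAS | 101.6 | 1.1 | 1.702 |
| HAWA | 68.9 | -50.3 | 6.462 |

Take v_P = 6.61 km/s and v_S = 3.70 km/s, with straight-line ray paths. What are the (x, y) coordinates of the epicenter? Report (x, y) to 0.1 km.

87.3 km east, 0.8 km north

Distance from S−P lag: d = Δt · v_P v_S / (v_P − v_S) = Δt · (6.61·3.70)/(6.61−3.70) ≈ 8.4045·Δt.
So d_SAO = 172.17, d_PAS = 14.30, d_HAWA = 54.31 km.
Circle about each station: (x + 52.2)² + (y + 100.1)² = 172.17²; (x − 101.6)² + (y − 1.1)² = 14.30²; (x − 68.9)² + (y + 50.3)² = 54.31².
Subtracting pairs of circle equations eliminates x²+y² and gives linear equations (the radical axes):
307.6 x + 202.4 y = 27016.94
242.2 x + 99.6 y = 21225.38
Solving the 2×2 system: x ≈ 87.3, y ≈ 0.8 km.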